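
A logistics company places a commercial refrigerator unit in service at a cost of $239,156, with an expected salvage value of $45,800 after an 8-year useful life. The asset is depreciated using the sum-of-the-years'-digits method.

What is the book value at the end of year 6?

$61,913

Depreciable base = $239,156 − $45,800 = $193,356.
Sum of the years' digits = 8+7+6+5+4+3+2+1 = 36.
Year 1: $193,356 × 8/36 = $42,968. Book value $196,188.
Year 2: $193,356 × 7/36 = $37,597. Book value $158,591.
Year 3: $193,356 × 6/36 = $32,226. Book value $126,365.
Year 4: $193,356 × 5/36 = $26,855. Book value $99,510.
Year 5: $193,356 × 4/36 = $21,484. Book value $78,026.
Year 6: $193,356 × 3/36 = $16,113. Book value $61,913.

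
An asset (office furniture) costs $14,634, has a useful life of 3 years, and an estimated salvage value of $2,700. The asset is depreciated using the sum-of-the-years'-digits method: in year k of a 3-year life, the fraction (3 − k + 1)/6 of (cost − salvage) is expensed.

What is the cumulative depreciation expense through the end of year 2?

$9,945

Depreciable base = $14,634 − $2,700 = $11,934.
Sum of the years' digits = 3+2+1 = 6.
Year 1: $11,934 × 3/6 = $5,967. Book value $8,667.
Year 2: $11,934 × 2/6 = $3,978. Book value $4,689.
Accumulated through year 2 = $14,634 − $4,689 = $9,945.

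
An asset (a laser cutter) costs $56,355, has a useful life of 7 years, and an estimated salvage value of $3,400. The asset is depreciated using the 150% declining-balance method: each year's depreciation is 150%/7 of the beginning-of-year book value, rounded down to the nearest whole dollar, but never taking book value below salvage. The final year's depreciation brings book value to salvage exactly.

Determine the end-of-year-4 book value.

Depreciable base = $56,355 − $3,400 = $52,955.
Year 1: ⌊$56,355 × 150%/7⌋ = $12,076. Book value $44,279.
Year 2: ⌊$44,279 × 150%/7⌋ = $9,488. Book value $34,791.
Year 3: ⌊$34,791 × 150%/7⌋ = $7,455. Book value $27,336.
Year 4: ⌊$27,336 × 150%/7⌋ = $5,857. Book value $21,479.

$21,479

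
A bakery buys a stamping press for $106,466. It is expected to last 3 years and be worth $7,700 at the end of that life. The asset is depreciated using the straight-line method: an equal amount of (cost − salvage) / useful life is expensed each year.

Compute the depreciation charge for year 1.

$32,922

Depreciable base = $106,466 − $7,700 = $98,766.
Annual expense = $98,766 / 3 = $32,922.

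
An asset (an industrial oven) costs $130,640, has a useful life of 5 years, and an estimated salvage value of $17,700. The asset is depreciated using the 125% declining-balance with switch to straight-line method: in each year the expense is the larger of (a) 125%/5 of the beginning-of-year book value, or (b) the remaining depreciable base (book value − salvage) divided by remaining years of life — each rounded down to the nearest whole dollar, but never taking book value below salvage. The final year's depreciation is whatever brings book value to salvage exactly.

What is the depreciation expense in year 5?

$18,595

Depreciable base = $130,640 − $17,700 = $112,940.
Year 1: DB = ⌊$130,640 × 125%/5⌋ = $32,660; SL = ⌊$112,940/5⌋ = $22,588 → take DB $32,660. Book value $97,980.
Year 2: DB = ⌊$97,980 × 125%/5⌋ = $24,495; SL = ⌊$80,280/4⌋ = $20,070 → take DB $24,495. Book value $73,485.
Year 3: DB = ⌊$73,485 × 125%/5⌋ = $18,371; SL = ⌊$55,785/3⌋ = $18,595 → take SL $18,595. Book value $54,890.
Year 4: DB = ⌊$54,890 × 125%/5⌋ = $13,722; SL = ⌊$37,190/2⌋ = $18,595 → take SL $18,595. Book value $36,295.
Year 5 (final): $36,295 − $17,700 = $18,595. Book value $17,700.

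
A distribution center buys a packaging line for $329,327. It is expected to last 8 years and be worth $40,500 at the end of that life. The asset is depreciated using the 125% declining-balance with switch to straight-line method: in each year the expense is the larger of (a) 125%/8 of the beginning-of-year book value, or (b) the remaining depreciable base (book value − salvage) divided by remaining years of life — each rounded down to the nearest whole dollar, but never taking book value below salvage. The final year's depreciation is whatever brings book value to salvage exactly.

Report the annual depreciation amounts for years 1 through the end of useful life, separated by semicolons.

$51,457; $43,417; $36,633; $31,464; $31,464; $31,464; $31,464; $31,464

Depreciable base = $329,327 − $40,500 = $288,827.
Year 1: DB = ⌊$329,327 × 125%/8⌋ = $51,457; SL = ⌊$288,827/8⌋ = $36,103 → take DB $51,457. Book value $277,870.
Year 2: DB = ⌊$277,870 × 125%/8⌋ = $43,417; SL = ⌊$237,370/7⌋ = $33,910 → take DB $43,417. Book value $234,453.
Year 3: DB = ⌊$234,453 × 125%/8⌋ = $36,633; SL = ⌊$193,953/6⌋ = $32,325 → take DB $36,633. Book value $197,820.
Year 4: DB = ⌊$197,820 × 125%/8⌋ = $30,909; SL = ⌊$157,320/5⌋ = $31,464 → take SL $31,464. Book value $166,356.
Year 5: DB = ⌊$166,356 × 125%/8⌋ = $25,993; SL = ⌊$125,856/4⌋ = $31,464 → take SL $31,464. Book value $134,892.
Year 6: DB = ⌊$134,892 × 125%/8⌋ = $21,076; SL = ⌊$94,392/3⌋ = $31,464 → take SL $31,464. Book value $103,428.
Year 7: DB = ⌊$103,428 × 125%/8⌋ = $16,160; SL = ⌊$62,928/2⌋ = $31,464 → take SL $31,464. Book value $71,964.
Year 8 (final): $71,964 − $40,500 = $31,464. Book value $40,500.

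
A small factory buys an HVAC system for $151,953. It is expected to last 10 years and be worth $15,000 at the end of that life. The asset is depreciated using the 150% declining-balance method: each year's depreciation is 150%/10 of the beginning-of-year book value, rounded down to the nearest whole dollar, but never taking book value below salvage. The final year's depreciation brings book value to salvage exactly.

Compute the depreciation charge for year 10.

$20,197

Depreciable base = $151,953 − $15,000 = $136,953.
Year 1: ⌊$151,953 × 150%/10⌋ = $22,792. Book value $129,161.
Year 2: ⌊$129,161 × 150%/10⌋ = $19,374. Book value $109,787.
Year 3: ⌊$109,787 × 150%/10⌋ = $16,468. Book value $93,319.
Year 4: ⌊$93,319 × 150%/10⌋ = $13,997. Book value $79,322.
Year 5: ⌊$79,322 × 150%/10⌋ = $11,898. Book value $67,424.
Year 6: ⌊$67,424 × 150%/10⌋ = $10,113. Book value $57,311.
Year 7: ⌊$57,311 × 150%/10⌋ = $8,596. Book value $48,715.
Year 8: ⌊$48,715 × 150%/10⌋ = $7,307. Book value $41,408.
Year 9: ⌊$41,408 × 150%/10⌋ = $6,211. Book value $35,197.
Year 10 (final): $35,197 − $15,000 = $20,197. Book value $15,000.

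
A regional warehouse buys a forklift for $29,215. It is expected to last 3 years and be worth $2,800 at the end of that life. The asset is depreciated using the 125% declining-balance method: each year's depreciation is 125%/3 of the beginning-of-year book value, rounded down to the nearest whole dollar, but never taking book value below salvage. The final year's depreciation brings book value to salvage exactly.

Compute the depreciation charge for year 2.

Depreciable base = $29,215 − $2,800 = $26,415.
Year 1: ⌊$29,215 × 125%/3⌋ = $12,172. Book value $17,043.
Year 2: ⌊$17,043 × 125%/3⌋ = $7,101. Book value $9,942.

$7,101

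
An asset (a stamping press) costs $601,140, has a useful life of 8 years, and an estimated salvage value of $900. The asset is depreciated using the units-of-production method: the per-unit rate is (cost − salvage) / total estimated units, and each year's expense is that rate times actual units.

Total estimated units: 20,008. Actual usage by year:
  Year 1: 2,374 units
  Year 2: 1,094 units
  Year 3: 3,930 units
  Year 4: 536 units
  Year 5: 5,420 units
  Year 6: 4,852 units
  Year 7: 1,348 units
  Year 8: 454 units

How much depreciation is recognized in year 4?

$16,080

Depreciable base = $601,140 − $900 = $600,240.
Rate = $600,240 / 20,008 units = $30 per unit.
Year 1: 2,374 × $30 = $71,220. Book value $529,920.
Year 2: 1,094 × $30 = $32,820. Book value $497,100.
Year 3: 3,930 × $30 = $117,900. Book value $379,200.
Year 4: 536 × $30 = $16,080. Book value $363,120.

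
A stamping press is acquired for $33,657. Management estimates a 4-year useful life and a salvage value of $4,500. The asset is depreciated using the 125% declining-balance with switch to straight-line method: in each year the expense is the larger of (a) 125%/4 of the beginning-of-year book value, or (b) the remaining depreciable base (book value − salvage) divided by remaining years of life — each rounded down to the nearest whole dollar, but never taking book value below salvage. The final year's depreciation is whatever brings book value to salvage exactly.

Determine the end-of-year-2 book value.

Depreciable base = $33,657 − $4,500 = $29,157.
Year 1: DB = ⌊$33,657 × 125%/4⌋ = $10,517; SL = ⌊$29,157/4⌋ = $7,289 → take DB $10,517. Book value $23,140.
Year 2: DB = ⌊$23,140 × 125%/4⌋ = $7,231; SL = ⌊$18,640/3⌋ = $6,213 → take DB $7,231. Book value $15,909.

$15,909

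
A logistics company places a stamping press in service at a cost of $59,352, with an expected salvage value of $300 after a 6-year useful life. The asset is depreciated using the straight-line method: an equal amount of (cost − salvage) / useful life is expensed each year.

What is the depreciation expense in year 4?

Depreciable base = $59,352 − $300 = $59,052.
Annual expense = $59,052 / 6 = $9,842.

$9,842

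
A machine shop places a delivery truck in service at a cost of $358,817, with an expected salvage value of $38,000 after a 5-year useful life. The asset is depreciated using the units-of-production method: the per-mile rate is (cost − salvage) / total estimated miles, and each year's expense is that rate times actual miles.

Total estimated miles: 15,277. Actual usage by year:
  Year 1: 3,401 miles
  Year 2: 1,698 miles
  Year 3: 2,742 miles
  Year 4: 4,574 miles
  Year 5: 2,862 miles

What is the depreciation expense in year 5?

$60,102

Depreciable base = $358,817 − $38,000 = $320,817.
Rate = $320,817 / 15,277 miles = $21 per mile.
Year 1: 3,401 × $21 = $71,421. Book value $287,396.
Year 2: 1,698 × $21 = $35,658. Book value $251,738.
Year 3: 2,742 × $21 = $57,582. Book value $194,156.
Year 4: 4,574 × $21 = $96,054. Book value $98,102.
Year 5: 2,862 × $21 = $60,102. Book value $38,000.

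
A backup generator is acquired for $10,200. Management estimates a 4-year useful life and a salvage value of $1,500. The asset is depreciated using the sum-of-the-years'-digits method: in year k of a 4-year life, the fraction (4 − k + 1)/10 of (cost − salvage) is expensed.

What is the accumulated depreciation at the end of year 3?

Depreciable base = $10,200 − $1,500 = $8,700.
Sum of the years' digits = 4+3+2+1 = 10.
Year 1: $8,700 × 4/10 = $3,480. Book value $6,720.
Year 2: $8,700 × 3/10 = $2,610. Book value $4,110.
Year 3: $8,700 × 2/10 = $1,740. Book value $2,370.
Accumulated through year 3 = $10,200 − $2,370 = $7,830.

$7,830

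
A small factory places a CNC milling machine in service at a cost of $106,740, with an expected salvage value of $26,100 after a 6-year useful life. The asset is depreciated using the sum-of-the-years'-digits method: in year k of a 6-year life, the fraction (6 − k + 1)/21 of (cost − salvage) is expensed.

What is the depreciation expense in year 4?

$11,520

Depreciable base = $106,740 − $26,100 = $80,640.
Sum of the years' digits = 6+5+4+3+2+1 = 21.
Year 1: $80,640 × 6/21 = $23,040. Book value $83,700.
Year 2: $80,640 × 5/21 = $19,200. Book value $64,500.
Year 3: $80,640 × 4/21 = $15,360. Book value $49,140.
Year 4: $80,640 × 3/21 = $11,520. Book value $37,620.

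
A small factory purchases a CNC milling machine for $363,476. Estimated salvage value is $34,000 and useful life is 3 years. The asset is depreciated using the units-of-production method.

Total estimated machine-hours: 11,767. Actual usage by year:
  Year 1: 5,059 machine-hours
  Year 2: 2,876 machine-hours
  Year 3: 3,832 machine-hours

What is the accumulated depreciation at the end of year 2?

$222,180

Depreciable base = $363,476 − $34,000 = $329,476.
Rate = $329,476 / 11,767 machine-hours = $28 per machine-hour.
Year 1: 5,059 × $28 = $141,652. Book value $221,824.
Year 2: 2,876 × $28 = $80,528. Book value $141,296.
Accumulated through year 2 = $363,476 − $141,296 = $222,180.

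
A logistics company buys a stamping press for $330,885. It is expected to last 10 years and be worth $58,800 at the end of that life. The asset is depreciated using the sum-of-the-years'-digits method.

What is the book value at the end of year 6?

$108,270

Depreciable base = $330,885 − $58,800 = $272,085.
Sum of the years' digits = 10+9+8+7+6+5+4+3+2+1 = 55.
Year 1: $272,085 × 10/55 = $49,470. Book value $281,415.
Year 2: $272,085 × 9/55 = $44,523. Book value $236,892.
Year 3: $272,085 × 8/55 = $39,576. Book value $197,316.
Year 4: $272,085 × 7/55 = $34,629. Book value $162,687.
Year 5: $272,085 × 6/55 = $29,682. Book value $133,005.
Year 6: $272,085 × 5/55 = $24,735. Book value $108,270.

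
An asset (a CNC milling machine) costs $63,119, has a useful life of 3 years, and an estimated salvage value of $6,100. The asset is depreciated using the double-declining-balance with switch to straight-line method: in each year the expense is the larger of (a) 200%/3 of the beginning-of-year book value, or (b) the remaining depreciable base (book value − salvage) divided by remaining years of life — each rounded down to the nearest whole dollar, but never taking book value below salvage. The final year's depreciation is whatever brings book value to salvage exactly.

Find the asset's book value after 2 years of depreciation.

$7,014

Depreciable base = $63,119 − $6,100 = $57,019.
Year 1: DB = ⌊$63,119 × 200%/3⌋ = $42,079; SL = ⌊$57,019/3⌋ = $19,006 → take DB $42,079. Book value $21,040.
Year 2: DB = ⌊$21,040 × 200%/3⌋ = $14,026; SL = ⌊$14,940/2⌋ = $7,470 → take DB $14,026. Book value $7,014.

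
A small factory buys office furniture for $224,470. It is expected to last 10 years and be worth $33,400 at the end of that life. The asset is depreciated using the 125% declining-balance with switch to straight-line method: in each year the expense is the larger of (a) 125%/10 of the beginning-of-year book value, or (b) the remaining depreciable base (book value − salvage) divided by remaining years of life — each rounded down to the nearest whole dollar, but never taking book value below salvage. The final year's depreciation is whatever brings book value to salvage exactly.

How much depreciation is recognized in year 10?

$16,347

Depreciable base = $224,470 − $33,400 = $191,070.
Year 1: DB = ⌊$224,470 × 125%/10⌋ = $28,058; SL = ⌊$191,070/10⌋ = $19,107 → take DB $28,058. Book value $196,412.
Year 2: DB = ⌊$196,412 × 125%/10⌋ = $24,551; SL = ⌊$163,012/9⌋ = $18,112 → take DB $24,551. Book value $171,861.
Year 3: DB = ⌊$171,861 × 125%/10⌋ = $21,482; SL = ⌊$138,461/8⌋ = $17,307 → take DB $21,482. Book value $150,379.
Year 4: DB = ⌊$150,379 × 125%/10⌋ = $18,797; SL = ⌊$116,979/7⌋ = $16,711 → take DB $18,797. Book value $131,582.
Year 5: DB = ⌊$131,582 × 125%/10⌋ = $16,447; SL = ⌊$98,182/6⌋ = $16,363 → take DB $16,447. Book value $115,135.
Year 6: DB = ⌊$115,135 × 125%/10⌋ = $14,391; SL = ⌊$81,735/5⌋ = $16,347 → take SL $16,347. Book value $98,788.
Year 7: DB = ⌊$98,788 × 125%/10⌋ = $12,348; SL = ⌊$65,388/4⌋ = $16,347 → take SL $16,347. Book value $82,441.
Year 8: DB = ⌊$82,441 × 125%/10⌋ = $10,305; SL = ⌊$49,041/3⌋ = $16,347 → take SL $16,347. Book value $66,094.
Year 9: DB = ⌊$66,094 × 125%/10⌋ = $8,261; SL = ⌊$32,694/2⌋ = $16,347 → take SL $16,347. Book value $49,747.
Year 10 (final): $49,747 − $33,400 = $16,347. Book value $33,400.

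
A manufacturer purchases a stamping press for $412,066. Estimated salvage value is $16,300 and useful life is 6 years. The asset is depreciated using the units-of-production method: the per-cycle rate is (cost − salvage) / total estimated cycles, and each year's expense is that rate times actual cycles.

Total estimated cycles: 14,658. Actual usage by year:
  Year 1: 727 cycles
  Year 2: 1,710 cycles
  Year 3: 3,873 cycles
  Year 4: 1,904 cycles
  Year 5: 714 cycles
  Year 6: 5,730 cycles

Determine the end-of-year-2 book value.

$346,267

Depreciable base = $412,066 − $16,300 = $395,766.
Rate = $395,766 / 14,658 cycles = $27 per cycle.
Year 1: 727 × $27 = $19,629. Book value $392,437.
Year 2: 1,710 × $27 = $46,170. Book value $346,267.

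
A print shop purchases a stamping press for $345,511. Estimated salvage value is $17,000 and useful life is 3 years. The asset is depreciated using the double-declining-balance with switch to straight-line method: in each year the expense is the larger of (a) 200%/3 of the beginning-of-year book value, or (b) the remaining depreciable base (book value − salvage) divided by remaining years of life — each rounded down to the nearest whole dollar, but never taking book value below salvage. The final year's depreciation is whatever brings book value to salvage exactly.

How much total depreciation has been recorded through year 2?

$307,120

Depreciable base = $345,511 − $17,000 = $328,511.
Year 1: DB = ⌊$345,511 × 200%/3⌋ = $230,340; SL = ⌊$328,511/3⌋ = $109,503 → take DB $230,340. Book value $115,171.
Year 2: DB = ⌊$115,171 × 200%/3⌋ = $76,780; SL = ⌊$98,171/2⌋ = $49,085 → take DB $76,780. Book value $38,391.
Accumulated through year 2 = $345,511 − $38,391 = $307,120.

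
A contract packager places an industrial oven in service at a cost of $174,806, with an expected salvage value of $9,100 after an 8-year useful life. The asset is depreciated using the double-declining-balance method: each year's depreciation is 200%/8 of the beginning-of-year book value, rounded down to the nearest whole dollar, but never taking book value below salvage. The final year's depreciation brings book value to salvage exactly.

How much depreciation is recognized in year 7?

$7,778

Depreciable base = $174,806 − $9,100 = $165,706.
Year 1: ⌊$174,806 × 200%/8⌋ = $43,701. Book value $131,105.
Year 2: ⌊$131,105 × 200%/8⌋ = $32,776. Book value $98,329.
Year 3: ⌊$98,329 × 200%/8⌋ = $24,582. Book value $73,747.
Year 4: ⌊$73,747 × 200%/8⌋ = $18,436. Book value $55,311.
Year 5: ⌊$55,311 × 200%/8⌋ = $13,827. Book value $41,484.
Year 6: ⌊$41,484 × 200%/8⌋ = $10,371. Book value $31,113.
Year 7: ⌊$31,113 × 200%/8⌋ = $7,778. Book value $23,335.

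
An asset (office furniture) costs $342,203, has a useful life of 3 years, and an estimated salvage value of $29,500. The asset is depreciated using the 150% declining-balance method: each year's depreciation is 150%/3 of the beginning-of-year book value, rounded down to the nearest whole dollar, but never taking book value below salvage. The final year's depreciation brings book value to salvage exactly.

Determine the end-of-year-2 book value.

Depreciable base = $342,203 − $29,500 = $312,703.
Year 1: ⌊$342,203 × 150%/3⌋ = $171,101. Book value $171,102.
Year 2: ⌊$171,102 × 150%/3⌋ = $85,551. Book value $85,551.

$85,551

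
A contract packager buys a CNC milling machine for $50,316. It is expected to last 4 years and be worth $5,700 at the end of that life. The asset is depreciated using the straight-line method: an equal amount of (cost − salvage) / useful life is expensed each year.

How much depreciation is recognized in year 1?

$11,154

Depreciable base = $50,316 − $5,700 = $44,616.
Annual expense = $44,616 / 4 = $11,154.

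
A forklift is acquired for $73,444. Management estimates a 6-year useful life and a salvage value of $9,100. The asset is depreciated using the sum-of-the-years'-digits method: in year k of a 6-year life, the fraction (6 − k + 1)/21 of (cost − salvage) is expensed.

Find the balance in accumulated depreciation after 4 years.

$55,152

Depreciable base = $73,444 − $9,100 = $64,344.
Sum of the years' digits = 6+5+4+3+2+1 = 21.
Year 1: $64,344 × 6/21 = $18,384. Book value $55,060.
Year 2: $64,344 × 5/21 = $15,320. Book value $39,740.
Year 3: $64,344 × 4/21 = $12,256. Book value $27,484.
Year 4: $64,344 × 3/21 = $9,192. Book value $18,292.
Accumulated through year 4 = $73,444 − $18,292 = $55,152.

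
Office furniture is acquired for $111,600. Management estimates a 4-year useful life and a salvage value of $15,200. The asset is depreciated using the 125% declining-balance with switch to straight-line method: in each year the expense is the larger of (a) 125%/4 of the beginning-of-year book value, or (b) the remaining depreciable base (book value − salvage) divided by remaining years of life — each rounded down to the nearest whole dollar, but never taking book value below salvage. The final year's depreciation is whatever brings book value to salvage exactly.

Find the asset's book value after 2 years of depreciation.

Depreciable base = $111,600 − $15,200 = $96,400.
Year 1: DB = ⌊$111,600 × 125%/4⌋ = $34,875; SL = ⌊$96,400/4⌋ = $24,100 → take DB $34,875. Book value $76,725.
Year 2: DB = ⌊$76,725 × 125%/4⌋ = $23,976; SL = ⌊$61,525/3⌋ = $20,508 → take DB $23,976. Book value $52,749.

$52,749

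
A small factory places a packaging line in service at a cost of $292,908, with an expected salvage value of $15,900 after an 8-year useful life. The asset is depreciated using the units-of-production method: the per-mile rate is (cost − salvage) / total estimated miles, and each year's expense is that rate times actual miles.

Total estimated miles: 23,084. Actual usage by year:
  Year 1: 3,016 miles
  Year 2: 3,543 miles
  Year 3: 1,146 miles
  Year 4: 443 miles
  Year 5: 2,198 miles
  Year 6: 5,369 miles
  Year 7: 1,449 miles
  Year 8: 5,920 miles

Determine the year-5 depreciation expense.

Depreciable base = $292,908 − $15,900 = $277,008.
Rate = $277,008 / 23,084 miles = $12 per mile.
Year 1: 3,016 × $12 = $36,192. Book value $256,716.
Year 2: 3,543 × $12 = $42,516. Book value $214,200.
Year 3: 1,146 × $12 = $13,752. Book value $200,448.
Year 4: 443 × $12 = $5,316. Book value $195,132.
Year 5: 2,198 × $12 = $26,376. Book value $168,756.

$26,376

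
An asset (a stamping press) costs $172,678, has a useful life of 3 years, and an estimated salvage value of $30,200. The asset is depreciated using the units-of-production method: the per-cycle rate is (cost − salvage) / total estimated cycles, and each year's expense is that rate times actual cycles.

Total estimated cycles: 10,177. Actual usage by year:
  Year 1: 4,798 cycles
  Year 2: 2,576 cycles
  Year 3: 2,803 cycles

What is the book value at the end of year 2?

Depreciable base = $172,678 − $30,200 = $142,478.
Rate = $142,478 / 10,177 cycles = $14 per cycle.
Year 1: 4,798 × $14 = $67,172. Book value $105,506.
Year 2: 2,576 × $14 = $36,064. Book value $69,442.

$69,442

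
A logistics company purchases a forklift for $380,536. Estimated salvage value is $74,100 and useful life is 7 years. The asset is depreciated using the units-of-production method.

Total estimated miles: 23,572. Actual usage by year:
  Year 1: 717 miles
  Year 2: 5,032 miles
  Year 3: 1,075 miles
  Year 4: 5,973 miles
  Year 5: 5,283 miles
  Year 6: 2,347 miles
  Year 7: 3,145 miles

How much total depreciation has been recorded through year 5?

$235,040

Depreciable base = $380,536 − $74,100 = $306,436.
Rate = $306,436 / 23,572 miles = $13 per mile.
Year 1: 717 × $13 = $9,321. Book value $371,215.
Year 2: 5,032 × $13 = $65,416. Book value $305,799.
Year 3: 1,075 × $13 = $13,975. Book value $291,824.
Year 4: 5,973 × $13 = $77,649. Book value $214,175.
Year 5: 5,283 × $13 = $68,679. Book value $145,496.
Accumulated through year 5 = $380,536 − $145,496 = $235,040.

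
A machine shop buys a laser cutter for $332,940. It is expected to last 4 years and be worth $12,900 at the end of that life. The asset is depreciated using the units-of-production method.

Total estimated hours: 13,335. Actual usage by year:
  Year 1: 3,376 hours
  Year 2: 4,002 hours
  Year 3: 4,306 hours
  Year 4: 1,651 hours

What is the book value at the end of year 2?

$155,868

Depreciable base = $332,940 − $12,900 = $320,040.
Rate = $320,040 / 13,335 hours = $24 per hour.
Year 1: 3,376 × $24 = $81,024. Book value $251,916.
Year 2: 4,002 × $24 = $96,048. Book value $155,868.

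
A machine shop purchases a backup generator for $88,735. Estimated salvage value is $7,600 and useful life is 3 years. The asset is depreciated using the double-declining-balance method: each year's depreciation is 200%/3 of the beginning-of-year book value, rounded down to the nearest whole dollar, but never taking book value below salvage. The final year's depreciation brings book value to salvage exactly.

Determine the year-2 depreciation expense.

Depreciable base = $88,735 − $7,600 = $81,135.
Year 1: ⌊$88,735 × 200%/3⌋ = $59,156. Book value $29,579.
Year 2: ⌊$29,579 × 200%/3⌋ = $19,719. Book value $9,860.

$19,719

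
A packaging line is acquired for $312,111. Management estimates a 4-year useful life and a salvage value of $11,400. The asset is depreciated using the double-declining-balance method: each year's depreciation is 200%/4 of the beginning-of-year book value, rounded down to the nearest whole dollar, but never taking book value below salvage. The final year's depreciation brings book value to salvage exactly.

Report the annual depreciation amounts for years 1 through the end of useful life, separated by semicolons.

$156,055; $78,028; $39,014; $27,614

Depreciable base = $312,111 − $11,400 = $300,711.
Year 1: ⌊$312,111 × 200%/4⌋ = $156,055. Book value $156,056.
Year 2: ⌊$156,056 × 200%/4⌋ = $78,028. Book value $78,028.
Year 3: ⌊$78,028 × 200%/4⌋ = $39,014. Book value $39,014.
Year 4 (final): $39,014 − $11,400 = $27,614. Book value $11,400.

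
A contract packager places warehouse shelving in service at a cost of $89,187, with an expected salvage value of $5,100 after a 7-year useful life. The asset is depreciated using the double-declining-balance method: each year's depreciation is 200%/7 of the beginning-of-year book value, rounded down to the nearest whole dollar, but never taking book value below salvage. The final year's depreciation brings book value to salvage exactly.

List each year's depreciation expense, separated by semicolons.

$25,482; $18,201; $13,001; $9,286; $6,633; $4,738; $6,746

Depreciable base = $89,187 − $5,100 = $84,087.
Year 1: ⌊$89,187 × 200%/7⌋ = $25,482. Book value $63,705.
Year 2: ⌊$63,705 × 200%/7⌋ = $18,201. Book value $45,504.
Year 3: ⌊$45,504 × 200%/7⌋ = $13,001. Book value $32,503.
Year 4: ⌊$32,503 × 200%/7⌋ = $9,286. Book value $23,217.
Year 5: ⌊$23,217 × 200%/7⌋ = $6,633. Book value $16,584.
Year 6: ⌊$16,584 × 200%/7⌋ = $4,738. Book value $11,846.
Year 7 (final): $11,846 − $5,100 = $6,746. Book value $5,100.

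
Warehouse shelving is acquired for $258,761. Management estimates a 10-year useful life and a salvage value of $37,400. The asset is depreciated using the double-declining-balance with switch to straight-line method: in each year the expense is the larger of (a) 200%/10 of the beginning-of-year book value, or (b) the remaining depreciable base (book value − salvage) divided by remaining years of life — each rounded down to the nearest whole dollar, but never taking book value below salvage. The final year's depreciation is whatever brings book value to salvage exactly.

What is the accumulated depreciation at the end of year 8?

$215,346

Depreciable base = $258,761 − $37,400 = $221,361.
Year 1: DB = ⌊$258,761 × 200%/10⌋ = $51,752; SL = ⌊$221,361/10⌋ = $22,136 → take DB $51,752. Book value $207,009.
Year 2: DB = ⌊$207,009 × 200%/10⌋ = $41,401; SL = ⌊$169,609/9⌋ = $18,845 → take DB $41,401. Book value $165,608.
Year 3: DB = ⌊$165,608 × 200%/10⌋ = $33,121; SL = ⌊$128,208/8⌋ = $16,026 → take DB $33,121. Book value $132,487.
Year 4: DB = ⌊$132,487 × 200%/10⌋ = $26,497; SL = ⌊$95,087/7⌋ = $13,583 → take DB $26,497. Book value $105,990.
Year 5: DB = ⌊$105,990 × 200%/10⌋ = $21,198; SL = ⌊$68,590/6⌋ = $11,431 → take DB $21,198. Book value $84,792.
Year 6: DB = ⌊$84,792 × 200%/10⌋ = $16,958; SL = ⌊$47,392/5⌋ = $9,478 → take DB $16,958. Book value $67,834.
Year 7: DB = ⌊$67,834 × 200%/10⌋ = $13,566; SL = ⌊$30,434/4⌋ = $7,608 → take DB $13,566. Book value $54,268.
Year 8: DB = ⌊$54,268 × 200%/10⌋ = $10,853; SL = ⌊$16,868/3⌋ = $5,622 → take DB $10,853. Book value $43,415.
Accumulated through year 8 = $258,761 − $43,415 = $215,346.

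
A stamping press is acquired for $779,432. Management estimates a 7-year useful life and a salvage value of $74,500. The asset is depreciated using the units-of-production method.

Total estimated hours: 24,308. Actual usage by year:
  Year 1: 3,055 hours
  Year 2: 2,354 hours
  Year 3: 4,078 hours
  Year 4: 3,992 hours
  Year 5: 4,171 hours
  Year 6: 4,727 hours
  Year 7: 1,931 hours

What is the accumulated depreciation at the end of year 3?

Depreciable base = $779,432 − $74,500 = $704,932.
Rate = $704,932 / 24,308 hours = $29 per hour.
Year 1: 3,055 × $29 = $88,595. Book value $690,837.
Year 2: 2,354 × $29 = $68,266. Book value $622,571.
Year 3: 4,078 × $29 = $118,262. Book value $504,309.
Accumulated through year 3 = $779,432 − $504,309 = $275,123.

$275,123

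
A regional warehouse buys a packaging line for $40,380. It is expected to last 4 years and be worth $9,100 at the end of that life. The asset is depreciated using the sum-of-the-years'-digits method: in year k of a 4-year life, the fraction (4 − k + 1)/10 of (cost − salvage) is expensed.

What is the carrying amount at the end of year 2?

$18,484

Depreciable base = $40,380 − $9,100 = $31,280.
Sum of the years' digits = 4+3+2+1 = 10.
Year 1: $31,280 × 4/10 = $12,512. Book value $27,868.
Year 2: $31,280 × 3/10 = $9,384. Book value $18,484.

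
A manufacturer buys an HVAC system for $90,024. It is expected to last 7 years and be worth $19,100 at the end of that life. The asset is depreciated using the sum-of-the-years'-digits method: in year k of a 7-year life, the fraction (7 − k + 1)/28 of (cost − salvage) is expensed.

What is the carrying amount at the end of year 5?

$26,699

Depreciable base = $90,024 − $19,100 = $70,924.
Sum of the years' digits = 7+6+5+4+3+2+1 = 28.
Year 1: $70,924 × 7/28 = $17,731. Book value $72,293.
Year 2: $70,924 × 6/28 = $15,198. Book value $57,095.
Year 3: $70,924 × 5/28 = $12,665. Book value $44,430.
Year 4: $70,924 × 4/28 = $10,132. Book value $34,298.
Year 5: $70,924 × 3/28 = $7,599. Book value $26,699.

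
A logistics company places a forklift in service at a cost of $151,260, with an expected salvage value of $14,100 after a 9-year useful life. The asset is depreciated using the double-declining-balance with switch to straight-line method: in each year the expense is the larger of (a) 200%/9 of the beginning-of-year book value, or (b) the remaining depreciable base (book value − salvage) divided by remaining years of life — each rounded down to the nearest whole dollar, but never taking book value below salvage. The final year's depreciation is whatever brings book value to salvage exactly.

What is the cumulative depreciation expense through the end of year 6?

$117,773

Depreciable base = $151,260 − $14,100 = $137,160.
Year 1: DB = ⌊$151,260 × 200%/9⌋ = $33,613; SL = ⌊$137,160/9⌋ = $15,240 → take DB $33,613. Book value $117,647.
Year 2: DB = ⌊$117,647 × 200%/9⌋ = $26,143; SL = ⌊$103,547/8⌋ = $12,943 → take DB $26,143. Book value $91,504.
Year 3: DB = ⌊$91,504 × 200%/9⌋ = $20,334; SL = ⌊$77,404/7⌋ = $11,057 → take DB $20,334. Book value $71,170.
Year 4: DB = ⌊$71,170 × 200%/9⌋ = $15,815; SL = ⌊$57,070/6⌋ = $9,511 → take DB $15,815. Book value $55,355.
Year 5: DB = ⌊$55,355 × 200%/9⌋ = $12,301; SL = ⌊$41,255/5⌋ = $8,251 → take DB $12,301. Book value $43,054.
Year 6: DB = ⌊$43,054 × 200%/9⌋ = $9,567; SL = ⌊$28,954/4⌋ = $7,238 → take DB $9,567. Book value $33,487.
Accumulated through year 6 = $151,260 − $33,487 = $117,773.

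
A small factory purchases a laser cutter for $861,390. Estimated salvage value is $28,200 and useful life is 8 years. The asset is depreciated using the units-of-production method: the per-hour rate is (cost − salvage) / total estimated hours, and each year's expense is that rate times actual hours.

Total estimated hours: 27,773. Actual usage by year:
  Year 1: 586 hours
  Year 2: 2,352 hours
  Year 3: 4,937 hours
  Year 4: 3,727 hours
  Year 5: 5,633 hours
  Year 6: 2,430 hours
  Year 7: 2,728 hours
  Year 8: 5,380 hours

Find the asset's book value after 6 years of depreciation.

$271,440

Depreciable base = $861,390 − $28,200 = $833,190.
Rate = $833,190 / 27,773 hours = $30 per hour.
Year 1: 586 × $30 = $17,580. Book value $843,810.
Year 2: 2,352 × $30 = $70,560. Book value $773,250.
Year 3: 4,937 × $30 = $148,110. Book value $625,140.
Year 4: 3,727 × $30 = $111,810. Book value $513,330.
Year 5: 5,633 × $30 = $168,990. Book value $344,340.
Year 6: 2,430 × $30 = $72,900. Book value $271,440.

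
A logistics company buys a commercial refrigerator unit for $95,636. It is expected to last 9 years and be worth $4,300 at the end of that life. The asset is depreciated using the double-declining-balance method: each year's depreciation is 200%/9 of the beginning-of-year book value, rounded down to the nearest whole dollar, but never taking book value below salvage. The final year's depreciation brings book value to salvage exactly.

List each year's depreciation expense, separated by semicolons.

Depreciable base = $95,636 − $4,300 = $91,336.
Year 1: ⌊$95,636 × 200%/9⌋ = $21,252. Book value $74,384.
Year 2: ⌊$74,384 × 200%/9⌋ = $16,529. Book value $57,855.
Year 3: ⌊$57,855 × 200%/9⌋ = $12,856. Book value $44,999.
Year 4: ⌊$44,999 × 200%/9⌋ = $9,999. Book value $35,000.
Year 5: ⌊$35,000 × 200%/9⌋ = $7,777. Book value $27,223.
Year 6: ⌊$27,223 × 200%/9⌋ = $6,049. Book value $21,174.
Year 7: ⌊$21,174 × 200%/9⌋ = $4,705. Book value $16,469.
Year 8: ⌊$16,469 × 200%/9⌋ = $3,659. Book value $12,810.
Year 9 (final): $12,810 − $4,300 = $8,510. Book value $4,300.

$21,252; $16,529; $12,856; $9,999; $7,777; $6,049; $4,705; $3,659; $8,510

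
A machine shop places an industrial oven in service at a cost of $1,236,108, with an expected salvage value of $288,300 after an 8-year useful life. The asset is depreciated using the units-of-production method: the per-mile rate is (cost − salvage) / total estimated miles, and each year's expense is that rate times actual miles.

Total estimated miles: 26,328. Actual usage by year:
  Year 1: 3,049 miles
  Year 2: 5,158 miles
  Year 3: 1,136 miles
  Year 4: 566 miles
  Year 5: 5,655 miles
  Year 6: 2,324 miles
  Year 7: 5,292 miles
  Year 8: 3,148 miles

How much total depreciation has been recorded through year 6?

Depreciable base = $1,236,108 − $288,300 = $947,808.
Rate = $947,808 / 26,328 miles = $36 per mile.
Year 1: 3,049 × $36 = $109,764. Book value $1,126,344.
Year 2: 5,158 × $36 = $185,688. Book value $940,656.
Year 3: 1,136 × $36 = $40,896. Book value $899,760.
Year 4: 566 × $36 = $20,376. Book value $879,384.
Year 5: 5,655 × $36 = $203,580. Book value $675,804.
Year 6: 2,324 × $36 = $83,664. Book value $592,140.
Accumulated through year 6 = $1,236,108 − $592,140 = $643,968.

$643,968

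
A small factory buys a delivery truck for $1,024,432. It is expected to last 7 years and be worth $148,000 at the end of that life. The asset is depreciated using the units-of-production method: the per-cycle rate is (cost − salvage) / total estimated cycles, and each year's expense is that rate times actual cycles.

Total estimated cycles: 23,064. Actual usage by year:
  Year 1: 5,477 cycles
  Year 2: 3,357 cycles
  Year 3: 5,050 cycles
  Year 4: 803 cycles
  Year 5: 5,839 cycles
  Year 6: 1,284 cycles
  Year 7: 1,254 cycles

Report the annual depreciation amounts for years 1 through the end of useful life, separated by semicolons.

$208,126; $127,566; $191,900; $30,514; $221,882; $48,792; $47,652

Depreciable base = $1,024,432 − $148,000 = $876,432.
Rate = $876,432 / 23,064 cycles = $38 per cycle.
Year 1: 5,477 × $38 = $208,126. Book value $816,306.
Year 2: 3,357 × $38 = $127,566. Book value $688,740.
Year 3: 5,050 × $38 = $191,900. Book value $496,840.
Year 4: 803 × $38 = $30,514. Book value $466,326.
Year 5: 5,839 × $38 = $221,882. Book value $244,444.
Year 6: 1,284 × $38 = $48,792. Book value $195,652.
Year 7: 1,254 × $38 = $47,652. Book value $148,000.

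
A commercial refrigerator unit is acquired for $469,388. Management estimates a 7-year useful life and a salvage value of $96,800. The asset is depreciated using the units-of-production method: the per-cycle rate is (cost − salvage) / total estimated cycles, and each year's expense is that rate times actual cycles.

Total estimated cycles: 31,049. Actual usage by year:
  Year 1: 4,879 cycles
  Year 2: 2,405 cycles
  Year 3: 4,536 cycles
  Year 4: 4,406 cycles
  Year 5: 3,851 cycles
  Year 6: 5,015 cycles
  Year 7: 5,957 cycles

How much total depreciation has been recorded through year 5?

Depreciable base = $469,388 − $96,800 = $372,588.
Rate = $372,588 / 31,049 cycles = $12 per cycle.
Year 1: 4,879 × $12 = $58,548. Book value $410,840.
Year 2: 2,405 × $12 = $28,860. Book value $381,980.
Year 3: 4,536 × $12 = $54,432. Book value $327,548.
Year 4: 4,406 × $12 = $52,872. Book value $274,676.
Year 5: 3,851 × $12 = $46,212. Book value $228,464.
Accumulated through year 5 = $469,388 − $228,464 = $240,924.

$240,924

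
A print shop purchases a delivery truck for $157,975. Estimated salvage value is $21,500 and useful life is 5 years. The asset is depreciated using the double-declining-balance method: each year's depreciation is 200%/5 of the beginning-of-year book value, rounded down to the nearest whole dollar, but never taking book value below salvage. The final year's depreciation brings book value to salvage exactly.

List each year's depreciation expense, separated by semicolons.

$63,190; $37,914; $22,748; $12,623; $0

Depreciable base = $157,975 − $21,500 = $136,475.
Year 1: ⌊$157,975 × 200%/5⌋ = $63,190. Book value $94,785.
Year 2: ⌊$94,785 × 200%/5⌋ = $37,914. Book value $56,871.
Year 3: ⌊$56,871 × 200%/5⌋ = $22,748. Book value $34,123.
Year 4: ⌊$34,123 × 200%/5⌋ = $13,649, capped at $12,623. Book value $21,500.
Year 5 (final): $21,500 − $21,500 = $0. Book value $21,500.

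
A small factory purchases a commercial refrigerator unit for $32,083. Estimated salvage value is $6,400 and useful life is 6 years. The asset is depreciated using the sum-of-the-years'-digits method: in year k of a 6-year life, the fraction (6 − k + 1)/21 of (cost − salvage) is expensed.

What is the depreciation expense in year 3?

Depreciable base = $32,083 − $6,400 = $25,683.
Sum of the years' digits = 6+5+4+3+2+1 = 21.
Year 1: $25,683 × 6/21 = $7,338. Book value $24,745.
Year 2: $25,683 × 5/21 = $6,115. Book value $18,630.
Year 3: $25,683 × 4/21 = $4,892. Book value $13,738.

$4,892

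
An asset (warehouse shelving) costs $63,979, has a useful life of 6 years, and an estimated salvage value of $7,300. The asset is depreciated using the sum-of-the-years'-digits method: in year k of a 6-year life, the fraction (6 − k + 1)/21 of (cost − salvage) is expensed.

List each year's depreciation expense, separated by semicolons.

$16,194; $13,495; $10,796; $8,097; $5,398; $2,699

Depreciable base = $63,979 − $7,300 = $56,679.
Sum of the years' digits = 6+5+4+3+2+1 = 21.
Year 1: $56,679 × 6/21 = $16,194. Book value $47,785.
Year 2: $56,679 × 5/21 = $13,495. Book value $34,290.
Year 3: $56,679 × 4/21 = $10,796. Book value $23,494.
Year 4: $56,679 × 3/21 = $8,097. Book value $15,397.
Year 5: $56,679 × 2/21 = $5,398. Book value $9,999.
Year 6: $56,679 × 1/21 = $2,699. Book value $7,300.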